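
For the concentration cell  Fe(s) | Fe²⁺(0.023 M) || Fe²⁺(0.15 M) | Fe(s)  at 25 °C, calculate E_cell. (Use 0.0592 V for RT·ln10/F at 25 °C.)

Both half-cells are Fe²⁺/Fe, so E°_cell = 0. The concentrated side is the cathode; the cell reaction moves Fe²⁺ from high to low concentration with n = 2.
Q = [Fe²⁺]_dilute/[Fe²⁺]_conc = 0.023/0.15 = 0.153.
E = 0 − (0.0592/2) log Q = −(0.0592/2)(-0.814) = 0.0241 V.

0.024 V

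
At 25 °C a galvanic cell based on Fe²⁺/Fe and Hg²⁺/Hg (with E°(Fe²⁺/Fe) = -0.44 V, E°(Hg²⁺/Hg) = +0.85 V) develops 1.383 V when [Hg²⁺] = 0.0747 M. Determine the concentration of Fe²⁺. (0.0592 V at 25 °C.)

From the Nernst equation, log Q = n(E° − E)/0.0592 = 2(1.29 − 1.383)/0.0592 = -3.142, so Q = 7.21 × 10^-4.
With Q = [Fe²⁺]/[Hg²⁺] and the known concentrations, [Fe²⁺] in the numerator gives [Fe²⁺] = 5.4 × 10^-5 M.

5.4 × 10^-5 M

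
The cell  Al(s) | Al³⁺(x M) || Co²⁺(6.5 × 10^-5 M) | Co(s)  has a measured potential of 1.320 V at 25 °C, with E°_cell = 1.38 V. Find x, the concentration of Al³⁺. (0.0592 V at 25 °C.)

5.8 × 10^-4 M

From the Nernst equation, log Q = n(E° − E)/0.0592 = 6(1.38 − 1.320)/0.0592 = 6.081, so Q = 1.21 × 10^6.
With Q = [Al³⁺]^2/[Co²⁺]^3 and the known concentrations, [Al³⁺]^2 in the numerator gives [Al³⁺] = 5.8 × 10^-4 M.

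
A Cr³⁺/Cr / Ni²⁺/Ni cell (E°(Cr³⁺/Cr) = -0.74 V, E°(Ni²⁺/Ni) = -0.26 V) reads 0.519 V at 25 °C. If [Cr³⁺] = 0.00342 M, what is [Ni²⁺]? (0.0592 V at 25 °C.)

From the Nernst equation, log Q = n(E° − E)/0.0592 = 6(0.48 − 0.519)/0.0592 = -3.953, so Q = 1.12 × 10^-4.
With Q = [Cr³⁺]^2/[Ni²⁺]^3 and the known concentrations, [Ni²⁺]^3 in the denominator gives [Ni²⁺] = 0.47 M.

0.47 M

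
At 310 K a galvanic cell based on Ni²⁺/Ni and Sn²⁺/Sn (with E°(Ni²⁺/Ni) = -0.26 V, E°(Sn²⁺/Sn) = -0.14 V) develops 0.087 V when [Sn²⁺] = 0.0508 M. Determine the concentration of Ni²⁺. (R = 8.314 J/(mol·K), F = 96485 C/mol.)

0.6 M

From the Nernst equation, ln Q = nF(E° − E)/RT = 2×96485×(0.12 − 0.087)/(8.314×310) = 2.471, so Q = 11.8.
With Q = [Ni²⁺]/[Sn²⁺] and the known concentrations, [Ni²⁺] in the numerator gives [Ni²⁺] = 0.6 M.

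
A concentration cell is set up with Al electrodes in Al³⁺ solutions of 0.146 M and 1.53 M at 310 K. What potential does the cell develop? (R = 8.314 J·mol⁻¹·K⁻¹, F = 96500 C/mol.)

Both half-cells are Al³⁺/Al, so E°_cell = 0. The concentrated side is the cathode; the cell reaction moves Al³⁺ from high to low concentration with n = 3.
Q = [Al³⁺]_dilute/[Al³⁺]_conc = 0.146/1.53 = 0.0954.
E = 0 − (RT/nF) ln Q = −((8.314×310)/(3×96500))(-2.349) = 0.0209 V.

0.021 V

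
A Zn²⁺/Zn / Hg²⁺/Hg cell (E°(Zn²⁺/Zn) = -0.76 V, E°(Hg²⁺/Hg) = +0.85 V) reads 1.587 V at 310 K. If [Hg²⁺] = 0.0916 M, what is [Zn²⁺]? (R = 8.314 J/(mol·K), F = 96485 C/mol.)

0.51 M

From the Nernst equation, ln Q = nF(E° − E)/RT = 2×96485×(1.61 − 1.587)/(8.314×310) = 1.722, so Q = 5.60.
With Q = [Zn²⁺]/[Hg²⁺] and the known concentrations, [Zn²⁺] in the numerator gives [Zn²⁺] = 0.51 M.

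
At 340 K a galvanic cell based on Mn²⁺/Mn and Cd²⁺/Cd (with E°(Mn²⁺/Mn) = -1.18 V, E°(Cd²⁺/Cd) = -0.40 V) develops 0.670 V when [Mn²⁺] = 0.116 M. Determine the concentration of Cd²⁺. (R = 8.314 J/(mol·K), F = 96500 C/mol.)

From the Nernst equation, ln Q = nF(E° − E)/RT = 2×96500×(0.78 − 0.670)/(8.314×340) = 7.510, so Q = 1830.
With Q = [Mn²⁺]/[Cd²⁺] and the known concentrations, [Cd²⁺] in the denominator gives [Cd²⁺] = 6.3 × 10^-5 M.

6.3 × 10^-5 M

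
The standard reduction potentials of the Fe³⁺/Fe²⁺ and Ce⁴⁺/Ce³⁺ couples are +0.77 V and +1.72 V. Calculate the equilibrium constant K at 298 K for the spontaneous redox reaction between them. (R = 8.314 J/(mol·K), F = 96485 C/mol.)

E°_cell = +1.72 − (+0.77) = 0.95 V, with n = 1 electron transferred.
At equilibrium E = 0, so the Nernst equation gives ln K = nFE°/RT = (1)(96485)(0.95)/((8.314)(298)) = 37.00.
K = e^37.00 = 1.2 × 10^16.

1.2 × 10^16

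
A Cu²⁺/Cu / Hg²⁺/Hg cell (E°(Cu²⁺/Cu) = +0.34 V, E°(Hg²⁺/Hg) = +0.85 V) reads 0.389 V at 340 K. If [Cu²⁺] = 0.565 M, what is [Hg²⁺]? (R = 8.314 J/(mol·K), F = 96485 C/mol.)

1.5 × 10^-4 M

From the Nernst equation, ln Q = nF(E° − E)/RT = 2×96485×(0.51 − 0.389)/(8.314×340) = 8.260, so Q = 3870.
With Q = [Cu²⁺]/[Hg²⁺] and the known concentrations, [Hg²⁺] in the denominator gives [Hg²⁺] = 1.5 × 10^-4 M.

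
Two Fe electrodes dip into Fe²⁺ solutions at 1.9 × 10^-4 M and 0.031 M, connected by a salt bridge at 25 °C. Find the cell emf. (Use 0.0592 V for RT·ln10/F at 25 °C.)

Both half-cells are Fe²⁺/Fe, so E°_cell = 0. The concentrated side is the cathode; the cell reaction moves Fe²⁺ from high to low concentration with n = 2.
Q = [Fe²⁺]_dilute/[Fe²⁺]_conc = 1.9 × 10^-4/0.031 = 0.00613.
E = 0 − (0.0592/2) log Q = −(0.0592/2)(-2.213) = 0.0655 V.

0.066 V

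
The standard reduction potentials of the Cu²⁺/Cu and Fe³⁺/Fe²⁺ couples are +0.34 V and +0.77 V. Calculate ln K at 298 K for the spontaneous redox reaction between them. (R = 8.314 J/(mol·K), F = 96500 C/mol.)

ln K = 33.5

E°_cell = +0.77 − (+0.34) = 0.43 V, with n = 2 electrons transferred.
At equilibrium E = 0, so the Nernst equation gives ln K = nFE°/RT = (2)(96500)(0.43)/((8.314)(298)) = 33.50.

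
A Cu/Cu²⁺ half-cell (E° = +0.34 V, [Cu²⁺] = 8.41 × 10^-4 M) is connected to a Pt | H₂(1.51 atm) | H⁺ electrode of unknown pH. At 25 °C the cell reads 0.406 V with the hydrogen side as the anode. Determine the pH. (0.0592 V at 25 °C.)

pH = 2.56

E°_cell = 0.34 V and n = 2.
log Q = n(E° − E)/0.0592 = 2×(0.34 − 0.406)/0.0592 = -2.230.
With Q = [H⁺]^2 / ([Cu²⁺]·P(H₂)), solving for [H⁺] gives log[H⁺] = -2.563, so pH = 2.56.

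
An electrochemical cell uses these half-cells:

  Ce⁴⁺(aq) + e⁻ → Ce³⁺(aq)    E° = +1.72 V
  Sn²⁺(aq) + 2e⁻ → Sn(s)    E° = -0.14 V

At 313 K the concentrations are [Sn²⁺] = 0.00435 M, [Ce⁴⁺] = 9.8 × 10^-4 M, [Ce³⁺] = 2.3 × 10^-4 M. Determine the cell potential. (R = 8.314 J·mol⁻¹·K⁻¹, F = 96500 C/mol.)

The Ce⁴⁺/Ce³⁺ couple has the higher reduction potential and acts as the cathode, so E°_cell = +1.72 − (-0.14) = 1.86 V.
Balancing electrons gives n = 2; the reaction quotient is Q = [Sn²⁺]·[Ce³⁺]^2/[Ce⁴⁺]^2 = 2.4 × 10^-4.
E = E° − (RT/nF) ln Q = 1.86 − (8.314×313)/(2×96500) × (-8.337) = 1.860 + 0.112 = 1.972 V.

1.97 V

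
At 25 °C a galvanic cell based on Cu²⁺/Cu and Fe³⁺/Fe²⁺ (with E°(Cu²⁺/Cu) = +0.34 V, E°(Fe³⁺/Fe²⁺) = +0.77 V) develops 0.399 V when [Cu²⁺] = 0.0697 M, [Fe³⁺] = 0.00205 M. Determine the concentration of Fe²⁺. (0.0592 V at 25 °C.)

0.026 M

From the Nernst equation, log Q = n(E° − E)/0.0592 = 2(0.43 − 0.399)/0.0592 = 1.047, so Q = 11.2.
With Q = [Cu²⁺]·[Fe²⁺]^2/[Fe³⁺]^2 and the known concentrations, [Fe²⁺]^2 in the numerator gives [Fe²⁺] = 0.026 M.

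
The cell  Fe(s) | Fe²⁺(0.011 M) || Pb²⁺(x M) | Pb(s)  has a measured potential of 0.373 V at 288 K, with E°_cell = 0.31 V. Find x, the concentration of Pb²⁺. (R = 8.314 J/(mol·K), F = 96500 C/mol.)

From the Nernst equation, ln Q = nF(E° − E)/RT = 2×96500×(0.31 − 0.373)/(8.314×288) = -5.078, so Q = 0.00623.
With Q = [Fe²⁺]/[Pb²⁺] and the known concentrations, [Pb²⁺] in the denominator gives [Pb²⁺] = 1.8 M.

1.8 M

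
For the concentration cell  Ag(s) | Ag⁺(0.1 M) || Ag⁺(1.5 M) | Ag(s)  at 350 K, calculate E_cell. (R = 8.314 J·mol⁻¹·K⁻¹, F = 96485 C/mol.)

0.082 V

Both half-cells are Ag⁺/Ag, so E°_cell = 0. The concentrated side is the cathode; the cell reaction moves Ag⁺ from high to low concentration with n = 1.
Q = [Ag⁺]_dilute/[Ag⁺]_conc = 0.1/1.5 = 0.0667.
E = 0 − (RT/nF) ln Q = −((8.314×350)/(1×96485))(-2.708) = 0.0817 V.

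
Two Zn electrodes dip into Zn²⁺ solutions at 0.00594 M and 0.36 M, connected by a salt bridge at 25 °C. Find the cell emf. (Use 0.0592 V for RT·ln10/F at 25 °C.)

Both half-cells are Zn²⁺/Zn, so E°_cell = 0. The concentrated side is the cathode; the cell reaction moves Zn²⁺ from high to low concentration with n = 2.
Q = [Zn²⁺]_dilute/[Zn²⁺]_conc = 0.00594/0.36 = 0.0165.
E = 0 − (0.0592/2) log Q = −(0.0592/2)(-1.783) = 0.0528 V.

0.053 V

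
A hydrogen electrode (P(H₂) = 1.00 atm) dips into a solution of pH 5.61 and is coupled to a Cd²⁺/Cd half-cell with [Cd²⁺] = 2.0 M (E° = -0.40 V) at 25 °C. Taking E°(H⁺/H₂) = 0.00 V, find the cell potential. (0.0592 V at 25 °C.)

The hydrogen couple is the cathode, so E°_cell = 0.40 V; n = 2.
[H⁺] = 10^(−5.61) = 2.5 × 10^-6 M, and Q = [Cd²⁺]·P(H₂) / [H⁺]^2 = 3.32 × 10^11.
E = E° − (0.0592/2) log Q = 0.40 − (0.0592/2)(11.521) = 0.059 V.

0.059 V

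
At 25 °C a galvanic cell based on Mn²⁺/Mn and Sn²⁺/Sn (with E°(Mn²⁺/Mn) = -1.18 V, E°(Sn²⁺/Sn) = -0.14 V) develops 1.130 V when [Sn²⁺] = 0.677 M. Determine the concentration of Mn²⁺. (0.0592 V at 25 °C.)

From the Nernst equation, log Q = n(E° − E)/0.0592 = 2(1.04 − 1.130)/0.0592 = -3.041, so Q = 9.11 × 10^-4.
With Q = [Mn²⁺]/[Sn²⁺] and the known concentrations, [Mn²⁺] in the numerator gives [Mn²⁺] = 6.2 × 10^-4 M.

6.2 × 10^-4 M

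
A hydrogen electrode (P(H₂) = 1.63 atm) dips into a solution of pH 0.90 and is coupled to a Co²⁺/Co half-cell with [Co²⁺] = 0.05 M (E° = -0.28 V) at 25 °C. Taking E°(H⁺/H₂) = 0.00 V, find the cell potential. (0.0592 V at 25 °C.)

The hydrogen couple is the cathode, so E°_cell = 0.28 V; n = 2.
[H⁺] = 10^(−0.90) = 0.13 M, and Q = [Co²⁺]·P(H₂) / [H⁺]^2 = 5.14.
E = E° − (0.0592/2) log Q = 0.28 − (0.0592/2)(0.711) = 0.259 V.

0.26 V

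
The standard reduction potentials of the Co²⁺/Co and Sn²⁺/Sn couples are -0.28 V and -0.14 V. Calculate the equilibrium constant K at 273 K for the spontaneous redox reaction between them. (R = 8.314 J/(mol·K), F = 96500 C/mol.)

E°_cell = -0.14 − (-0.28) = 0.14 V, with n = 2 electrons transferred.
At equilibrium E = 0, so the Nernst equation gives ln K = nFE°/RT = (2)(96500)(0.14)/((8.314)(273)) = 11.90.
K = e^11.90 = 1.5 × 10^5.

1.5 × 10^5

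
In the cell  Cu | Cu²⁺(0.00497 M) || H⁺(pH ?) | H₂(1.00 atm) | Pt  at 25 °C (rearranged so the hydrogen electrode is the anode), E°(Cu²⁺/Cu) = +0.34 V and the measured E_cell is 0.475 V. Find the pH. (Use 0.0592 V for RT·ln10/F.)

E°_cell = 0.34 V and n = 2.
log Q = n(E° − E)/0.0592 = 2×(0.34 − 0.475)/0.0592 = -4.561.
With Q = [H⁺]^2 / ([Cu²⁺]·P(H₂)), solving for [H⁺] gives log[H⁺] = -3.432, so pH = 3.43.

pH = 3.43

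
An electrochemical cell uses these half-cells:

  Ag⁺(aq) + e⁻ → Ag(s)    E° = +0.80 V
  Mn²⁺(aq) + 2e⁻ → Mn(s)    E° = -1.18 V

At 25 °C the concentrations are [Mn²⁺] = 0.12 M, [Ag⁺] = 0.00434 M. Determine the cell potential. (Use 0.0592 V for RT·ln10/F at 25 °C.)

The Ag⁺/Ag couple has the higher reduction potential and acts as the cathode, so E°_cell = +0.80 − (-1.18) = 1.98 V.
Balancing electrons gives n = 2; the reaction quotient is Q = [Mn²⁺]/[Ag⁺]^2 = 6370.
At 25 °C, E = E° − (0.0592/n) log Q = 1.98 − (0.0592/2)(3.804) = 1.980 − 0.113 = 1.867 V.

1.87 V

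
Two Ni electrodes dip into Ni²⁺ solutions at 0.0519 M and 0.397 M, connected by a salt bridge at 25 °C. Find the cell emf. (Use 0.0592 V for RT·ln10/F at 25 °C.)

Both half-cells are Ni²⁺/Ni, so E°_cell = 0. The concentrated side is the cathode; the cell reaction moves Ni²⁺ from high to low concentration with n = 2.
Q = [Ni²⁺]_dilute/[Ni²⁺]_conc = 0.0519/0.397 = 0.131.
E = 0 − (0.0592/2) log Q = −(0.0592/2)(-0.884) = 0.0262 V.

0.026 V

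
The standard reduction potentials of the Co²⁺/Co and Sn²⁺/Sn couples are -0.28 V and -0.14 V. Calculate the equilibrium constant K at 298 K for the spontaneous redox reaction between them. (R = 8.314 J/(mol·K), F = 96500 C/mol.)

E°_cell = -0.14 − (-0.28) = 0.14 V, with n = 2 electrons transferred.
At equilibrium E = 0, so the Nernst equation gives ln K = nFE°/RT = (2)(96500)(0.14)/((8.314)(298)) = 10.91.
K = e^10.91 = 5.4 × 10^4.

5.4 × 10^4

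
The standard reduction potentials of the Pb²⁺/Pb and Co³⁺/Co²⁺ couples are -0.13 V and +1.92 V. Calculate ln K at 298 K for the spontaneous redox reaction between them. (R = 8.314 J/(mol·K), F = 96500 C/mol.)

E°_cell = +1.92 − (-0.13) = 2.05 V, with n = 2 electrons transferred.
At equilibrium E = 0, so the Nernst equation gives ln K = nFE°/RT = (2)(96500)(2.05)/((8.314)(298)) = 159.69.

ln K = 159.7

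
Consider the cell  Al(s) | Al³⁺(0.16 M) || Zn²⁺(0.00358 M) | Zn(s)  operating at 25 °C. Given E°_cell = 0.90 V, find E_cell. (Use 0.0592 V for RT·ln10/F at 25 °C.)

0.843 V

Balancing electrons gives n = 6; the reaction quotient is Q = [Al³⁺]^2/[Zn²⁺]^3 = 5.58 × 10^5.
At 25 °C, E = E° − (0.0592/n) log Q = 0.90 − (0.0592/6)(5.747) = 0.900 − 0.057 = 0.843 V.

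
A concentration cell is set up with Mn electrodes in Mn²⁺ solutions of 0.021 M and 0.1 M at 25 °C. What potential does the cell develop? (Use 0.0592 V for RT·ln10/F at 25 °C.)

0.020 V

Both half-cells are Mn²⁺/Mn, so E°_cell = 0. The concentrated side is the cathode; the cell reaction moves Mn²⁺ from high to low concentration with n = 2.
Q = [Mn²⁺]_dilute/[Mn²⁺]_conc = 0.021/0.1 = 0.210.
E = 0 − (0.0592/2) log Q = −(0.0592/2)(-0.678) = 0.0201 V.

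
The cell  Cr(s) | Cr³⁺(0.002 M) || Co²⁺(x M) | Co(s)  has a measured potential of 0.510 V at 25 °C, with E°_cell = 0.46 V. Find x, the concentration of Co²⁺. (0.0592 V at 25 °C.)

0.78 M

From the Nernst equation, log Q = n(E° − E)/0.0592 = 6(0.46 − 0.510)/0.0592 = -5.068, so Q = 8.56 × 10^-6.
With Q = [Cr³⁺]^2/[Co²⁺]^3 and the known concentrations, [Co²⁺]^3 in the denominator gives [Co²⁺] = 0.78 M.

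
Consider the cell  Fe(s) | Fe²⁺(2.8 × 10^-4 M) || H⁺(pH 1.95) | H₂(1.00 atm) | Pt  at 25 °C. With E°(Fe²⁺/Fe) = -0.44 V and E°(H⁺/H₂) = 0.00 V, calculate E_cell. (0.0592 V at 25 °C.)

0.43 V

The hydrogen couple is the cathode, so E°_cell = 0.44 V; n = 2.
[H⁺] = 10^(−1.95) = 0.011 M, and Q = [Fe²⁺]·P(H₂) / [H⁺]^2 = 2.22.
E = E° − (0.0592/2) log Q = 0.44 − (0.0592/2)(0.347) = 0.430 V.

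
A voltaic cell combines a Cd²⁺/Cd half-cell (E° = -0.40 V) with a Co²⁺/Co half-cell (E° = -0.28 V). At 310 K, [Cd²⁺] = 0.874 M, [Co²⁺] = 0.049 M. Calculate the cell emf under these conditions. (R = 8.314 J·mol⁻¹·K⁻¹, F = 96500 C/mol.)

The Co²⁺/Co couple has the higher reduction potential and acts as the cathode, so E°_cell = -0.28 − (-0.40) = 0.12 V.
Balancing electrons gives n = 2; the reaction quotient is Q = [Cd²⁺]/[Co²⁺] = 17.8.
E = E° − (RT/nF) ln Q = 0.12 − (8.314×310)/(2×96500) × (2.881) = 0.120 − 0.038 = 0.082 V.

0.082 V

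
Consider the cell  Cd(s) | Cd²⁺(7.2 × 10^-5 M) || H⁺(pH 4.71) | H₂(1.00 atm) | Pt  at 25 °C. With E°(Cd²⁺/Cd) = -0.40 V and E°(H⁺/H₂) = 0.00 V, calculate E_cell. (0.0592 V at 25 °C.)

The hydrogen couple is the cathode, so E°_cell = 0.40 V; n = 2.
[H⁺] = 10^(−4.71) = 1.9 × 10^-5 M, and Q = [Cd²⁺]·P(H₂) / [H⁺]^2 = 1.89 × 10^5.
E = E° − (0.0592/2) log Q = 0.40 − (0.0592/2)(5.277) = 0.244 V.

0.24 V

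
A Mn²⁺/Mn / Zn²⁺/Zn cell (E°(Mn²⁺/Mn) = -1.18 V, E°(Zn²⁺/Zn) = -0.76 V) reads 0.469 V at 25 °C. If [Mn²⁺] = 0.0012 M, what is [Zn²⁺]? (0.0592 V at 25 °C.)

0.054 M

From the Nernst equation, log Q = n(E° − E)/0.0592 = 2(0.42 − 0.469)/0.0592 = -1.655, so Q = 0.0221.
With Q = [Mn²⁺]/[Zn²⁺] and the known concentrations, [Zn²⁺] in the denominator gives [Zn²⁺] = 0.054 M.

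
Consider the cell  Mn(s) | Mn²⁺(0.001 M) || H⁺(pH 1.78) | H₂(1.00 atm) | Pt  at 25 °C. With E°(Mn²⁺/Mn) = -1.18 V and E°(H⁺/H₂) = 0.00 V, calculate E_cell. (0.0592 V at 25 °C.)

The hydrogen couple is the cathode, so E°_cell = 1.18 V; n = 2.
[H⁺] = 10^(−1.78) = 0.017 M, and Q = [Mn²⁺]·P(H₂) / [H⁺]^2 = 3.63.
E = E° − (0.0592/2) log Q = 1.18 − (0.0592/2)(0.560) = 1.163 V.

1.16 V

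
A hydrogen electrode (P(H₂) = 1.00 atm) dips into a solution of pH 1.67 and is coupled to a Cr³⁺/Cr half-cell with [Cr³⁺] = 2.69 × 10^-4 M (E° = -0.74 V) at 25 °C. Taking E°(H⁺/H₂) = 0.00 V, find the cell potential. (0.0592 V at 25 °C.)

The hydrogen couple is the cathode, so E°_cell = 0.74 V; n = 6.
[H⁺] = 10^(−1.67) = 0.021 M, and Q = [Cr³⁺]^2·P(H₂)^3 / [H⁺]^6 = 758.
E = E° − (0.0592/6) log Q = 0.74 − (0.0592/6)(2.880) = 0.712 V.

0.71 V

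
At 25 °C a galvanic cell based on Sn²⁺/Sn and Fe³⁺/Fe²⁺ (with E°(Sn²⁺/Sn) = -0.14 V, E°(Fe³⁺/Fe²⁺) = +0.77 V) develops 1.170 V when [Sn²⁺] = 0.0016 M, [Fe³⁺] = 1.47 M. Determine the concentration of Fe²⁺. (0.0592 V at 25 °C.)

From the Nernst equation, log Q = n(E° − E)/0.0592 = 2(0.91 − 1.170)/0.0592 = -8.784, so Q = 1.65 × 10^-9.
With Q = [Sn²⁺]·[Fe²⁺]^2/[Fe³⁺]^2 and the known concentrations, [Fe²⁺]^2 in the numerator gives [Fe²⁺] = 0.0015 M.

0.0015 M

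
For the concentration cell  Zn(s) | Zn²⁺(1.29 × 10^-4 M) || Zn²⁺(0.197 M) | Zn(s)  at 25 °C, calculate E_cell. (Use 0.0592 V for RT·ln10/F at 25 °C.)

0.094 V

Both half-cells are Zn²⁺/Zn, so E°_cell = 0. The concentrated side is the cathode; the cell reaction moves Zn²⁺ from high to low concentration with n = 2.
Q = [Zn²⁺]_dilute/[Zn²⁺]_conc = 1.29 × 10^-4/0.197 = 6.55 × 10^-4.
E = 0 − (0.0592/2) log Q = −(0.0592/2)(-3.184) = 0.0942 V.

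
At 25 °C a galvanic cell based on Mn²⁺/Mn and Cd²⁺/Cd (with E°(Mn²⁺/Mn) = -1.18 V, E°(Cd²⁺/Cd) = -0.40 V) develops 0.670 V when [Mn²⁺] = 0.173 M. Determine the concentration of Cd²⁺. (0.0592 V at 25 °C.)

3.3 × 10^-5 M

From the Nernst equation, log Q = n(E° − E)/0.0592 = 2(0.78 − 0.670)/0.0592 = 3.716, so Q = 5200.
With Q = [Mn²⁺]/[Cd²⁺] and the known concentrations, [Cd²⁺] in the denominator gives [Cd²⁺] = 3.3 × 10^-5 M.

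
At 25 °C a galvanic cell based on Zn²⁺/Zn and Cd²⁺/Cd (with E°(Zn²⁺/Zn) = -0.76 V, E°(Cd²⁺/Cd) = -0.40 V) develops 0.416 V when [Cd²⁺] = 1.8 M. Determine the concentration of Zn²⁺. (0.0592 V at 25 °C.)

From the Nernst equation, log Q = n(E° − E)/0.0592 = 2(0.36 − 0.416)/0.0592 = -1.892, so Q = 0.0128.
With Q = [Zn²⁺]/[Cd²⁺] and the known concentrations, [Zn²⁺] in the numerator gives [Zn²⁺] = 0.023 M.

0.023 M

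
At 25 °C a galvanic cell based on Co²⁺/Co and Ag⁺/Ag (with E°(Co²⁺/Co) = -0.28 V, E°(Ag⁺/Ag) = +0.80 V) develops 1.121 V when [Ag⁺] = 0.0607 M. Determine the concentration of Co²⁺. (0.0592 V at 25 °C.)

From the Nernst equation, log Q = n(E° − E)/0.0592 = 2(1.08 − 1.121)/0.0592 = -1.385, so Q = 0.0412.
With Q = [Co²⁺]/[Ag⁺]^2 and the known concentrations, [Co²⁺] in the numerator gives [Co²⁺] = 1.5 × 10^-4 M.

1.5 × 10^-4 M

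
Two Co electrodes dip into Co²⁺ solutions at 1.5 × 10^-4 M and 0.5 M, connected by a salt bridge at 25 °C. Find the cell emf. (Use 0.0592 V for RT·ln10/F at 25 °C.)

Both half-cells are Co²⁺/Co, so E°_cell = 0. The concentrated side is the cathode; the cell reaction moves Co²⁺ from high to low concentration with n = 2.
Q = [Co²⁺]_dilute/[Co²⁺]_conc = 1.5 × 10^-4/0.5 = 3 × 10^-4.
E = 0 − (0.0592/2) log Q = −(0.0592/2)(-3.523) = 0.1043 V.

0.10 V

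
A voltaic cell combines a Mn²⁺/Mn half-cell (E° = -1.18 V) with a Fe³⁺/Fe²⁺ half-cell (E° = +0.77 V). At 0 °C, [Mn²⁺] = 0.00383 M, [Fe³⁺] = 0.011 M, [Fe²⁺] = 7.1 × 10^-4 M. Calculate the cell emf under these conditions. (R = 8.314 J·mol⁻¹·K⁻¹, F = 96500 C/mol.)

The Fe³⁺/Fe²⁺ couple has the higher reduction potential and acts as the cathode, so E°_cell = +0.77 − (-1.18) = 1.95 V.
Balancing electrons gives n = 2; the reaction quotient is Q = [Mn²⁺]·[Fe²⁺]^2/[Fe³⁺]^2 = 1.6 × 10^-5.
E = E° − (RT/nF) ln Q = 1.95 − (8.314×273)/(2×96500) × (-11.046) = 1.950 + 0.130 = 2.080 V.

2.08 V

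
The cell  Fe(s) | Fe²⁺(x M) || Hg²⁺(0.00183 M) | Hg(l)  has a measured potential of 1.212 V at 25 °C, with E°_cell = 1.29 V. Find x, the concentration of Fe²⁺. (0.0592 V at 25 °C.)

From the Nernst equation, log Q = n(E° − E)/0.0592 = 2(1.29 − 1.212)/0.0592 = 2.635, so Q = 432.
With Q = [Fe²⁺]/[Hg²⁺] and the known concentrations, [Fe²⁺] in the numerator gives [Fe²⁺] = 0.79 M.

0.79 M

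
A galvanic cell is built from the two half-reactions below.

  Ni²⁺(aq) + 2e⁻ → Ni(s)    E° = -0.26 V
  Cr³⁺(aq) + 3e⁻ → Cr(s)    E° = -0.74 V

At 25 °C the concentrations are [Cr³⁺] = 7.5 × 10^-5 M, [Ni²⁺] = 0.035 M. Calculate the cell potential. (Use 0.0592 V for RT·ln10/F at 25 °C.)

The Ni²⁺/Ni couple has the higher reduction potential and acts as the cathode, so E°_cell = -0.26 − (-0.74) = 0.48 V.
Balancing electrons gives n = 6; the reaction quotient is Q = [Cr³⁺]^2/[Ni²⁺]^3 = 1.31 × 10^-4.
At 25 °C, E = E° − (0.0592/n) log Q = 0.48 − (0.0592/6)(-3.882) = 0.480 + 0.038 = 0.518 V.

0.518 V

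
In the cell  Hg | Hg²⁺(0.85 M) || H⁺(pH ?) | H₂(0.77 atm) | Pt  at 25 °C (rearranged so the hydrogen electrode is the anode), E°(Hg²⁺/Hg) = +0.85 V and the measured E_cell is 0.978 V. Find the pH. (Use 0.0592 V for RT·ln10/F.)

E°_cell = 0.85 V and n = 2.
log Q = n(E° − E)/0.0592 = 2×(0.85 − 0.978)/0.0592 = -4.324.
With Q = [H⁺]^2 / ([Hg²⁺]·P(H₂)), solving for [H⁺] gives log[H⁺] = -2.254, so pH = 2.25.

pH = 2.25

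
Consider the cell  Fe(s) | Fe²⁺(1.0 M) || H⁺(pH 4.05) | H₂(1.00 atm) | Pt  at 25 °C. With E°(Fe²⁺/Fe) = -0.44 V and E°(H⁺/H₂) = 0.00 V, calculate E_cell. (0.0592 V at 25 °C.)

0.20 V

The hydrogen couple is the cathode, so E°_cell = 0.44 V; n = 2.
[H⁺] = 10^(−4.05) = 8.9 × 10^-5 M, and Q = [Fe²⁺]·P(H₂) / [H⁺]^2 = 1.26 × 10^8.
E = E° − (0.0592/2) log Q = 0.44 − (0.0592/2)(8.100) = 0.200 V.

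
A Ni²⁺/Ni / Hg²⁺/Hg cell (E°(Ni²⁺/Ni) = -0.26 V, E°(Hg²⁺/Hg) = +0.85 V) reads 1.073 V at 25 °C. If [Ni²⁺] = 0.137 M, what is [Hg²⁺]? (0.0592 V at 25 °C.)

From the Nernst equation, log Q = n(E° − E)/0.0592 = 2(1.11 − 1.073)/0.0592 = 1.250, so Q = 17.8.
With Q = [Ni²⁺]/[Hg²⁺] and the known concentrations, [Hg²⁺] in the denominator gives [Hg²⁺] = 0.0077 M.

0.0077 M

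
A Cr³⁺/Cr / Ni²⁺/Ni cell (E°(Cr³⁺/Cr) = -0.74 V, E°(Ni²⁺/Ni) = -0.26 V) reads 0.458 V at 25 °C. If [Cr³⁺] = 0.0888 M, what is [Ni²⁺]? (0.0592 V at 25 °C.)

0.036 M

From the Nernst equation, log Q = n(E° − E)/0.0592 = 6(0.48 − 0.458)/0.0592 = 2.230, so Q = 170.
With Q = [Cr³⁺]^2/[Ni²⁺]^3 and the known concentrations, [Ni²⁺]^3 in the denominator gives [Ni²⁺] = 0.036 M.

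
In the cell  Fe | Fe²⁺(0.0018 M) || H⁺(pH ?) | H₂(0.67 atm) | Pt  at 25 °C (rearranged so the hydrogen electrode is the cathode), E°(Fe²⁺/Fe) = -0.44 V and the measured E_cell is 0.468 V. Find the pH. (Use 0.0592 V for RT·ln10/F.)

E°_cell = 0.44 V and n = 2.
log Q = n(E° − E)/0.0592 = 2×(0.44 − 0.468)/0.0592 = -0.946.
With Q = [Fe²⁺]·P(H₂) / [H⁺]^2, solving for [H⁺] gives log[H⁺] = -0.986, so pH = 0.99.

pH = 0.99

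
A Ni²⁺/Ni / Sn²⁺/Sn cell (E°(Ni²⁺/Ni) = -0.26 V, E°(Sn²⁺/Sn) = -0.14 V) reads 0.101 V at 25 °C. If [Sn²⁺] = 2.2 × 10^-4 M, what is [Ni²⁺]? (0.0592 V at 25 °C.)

From the Nernst equation, log Q = n(E° − E)/0.0592 = 2(0.12 − 0.101)/0.0592 = 0.642, so Q = 4.38.
With Q = [Ni²⁺]/[Sn²⁺] and the known concentrations, [Ni²⁺] in the numerator gives [Ni²⁺] = 9.6 × 10^-4 M.

9.6 × 10^-4 M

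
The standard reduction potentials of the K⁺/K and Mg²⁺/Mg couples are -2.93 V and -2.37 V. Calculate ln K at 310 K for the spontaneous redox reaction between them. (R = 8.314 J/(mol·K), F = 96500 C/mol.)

E°_cell = -2.37 − (-2.93) = 0.56 V, with n = 2 electrons transferred.
At equilibrium E = 0, so the Nernst equation gives ln K = nFE°/RT = (2)(96500)(0.56)/((8.314)(310)) = 41.93.

ln K = 41.9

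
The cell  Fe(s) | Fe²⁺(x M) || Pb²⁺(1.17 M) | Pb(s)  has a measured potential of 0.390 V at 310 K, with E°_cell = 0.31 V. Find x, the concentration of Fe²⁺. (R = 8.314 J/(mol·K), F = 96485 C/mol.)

0.0029 M

From the Nernst equation, ln Q = nF(E° − E)/RT = 2×96485×(0.31 − 0.390)/(8.314×310) = -5.990, so Q = 0.00250.
With Q = [Fe²⁺]/[Pb²⁺] and the known concentrations, [Fe²⁺] in the numerator gives [Fe²⁺] = 0.0029 M.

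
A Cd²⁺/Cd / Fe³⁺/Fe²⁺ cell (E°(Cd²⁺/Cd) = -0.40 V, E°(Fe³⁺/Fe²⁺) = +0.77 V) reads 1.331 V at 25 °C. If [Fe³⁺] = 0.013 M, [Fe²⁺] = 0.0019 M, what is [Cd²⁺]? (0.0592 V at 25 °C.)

1.7 × 10^-4 M

From the Nernst equation, log Q = n(E° − E)/0.0592 = 2(1.17 − 1.331)/0.0592 = -5.439, so Q = 3.64 × 10^-6.
With Q = [Cd²⁺]·[Fe²⁺]^2/[Fe³⁺]^2 and the known concentrations, [Cd²⁺] in the numerator gives [Cd²⁺] = 1.7 × 10^-4 M.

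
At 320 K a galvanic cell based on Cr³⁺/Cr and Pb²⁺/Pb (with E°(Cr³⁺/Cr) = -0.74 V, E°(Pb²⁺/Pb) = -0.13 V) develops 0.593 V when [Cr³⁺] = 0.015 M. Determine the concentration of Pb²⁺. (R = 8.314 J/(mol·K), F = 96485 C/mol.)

From the Nernst equation, ln Q = nF(E° − E)/RT = 6×96485×(0.61 − 0.593)/(8.314×320) = 3.699, so Q = 40.4.
With Q = [Cr³⁺]^2/[Pb²⁺]^3 and the known concentrations, [Pb²⁺]^3 in the denominator gives [Pb²⁺] = 0.018 M.

0.018 M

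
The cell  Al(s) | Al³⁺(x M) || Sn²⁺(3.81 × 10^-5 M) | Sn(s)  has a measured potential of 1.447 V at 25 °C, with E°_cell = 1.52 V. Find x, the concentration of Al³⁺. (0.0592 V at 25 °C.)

0.0012 M

From the Nernst equation, log Q = n(E° − E)/0.0592 = 6(1.52 − 1.447)/0.0592 = 7.399, so Q = 2.5 × 10^7.
With Q = [Al³⁺]^2/[Sn²⁺]^3 and the known concentrations, [Al³⁺]^2 in the numerator gives [Al³⁺] = 0.0012 M.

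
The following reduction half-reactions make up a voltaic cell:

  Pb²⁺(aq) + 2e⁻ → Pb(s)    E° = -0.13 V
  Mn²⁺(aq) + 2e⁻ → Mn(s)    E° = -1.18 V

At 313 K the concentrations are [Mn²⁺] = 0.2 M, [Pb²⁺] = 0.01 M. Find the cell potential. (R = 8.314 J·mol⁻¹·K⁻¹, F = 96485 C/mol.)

The Pb²⁺/Pb couple has the higher reduction potential and acts as the cathode, so E°_cell = -0.13 − (-1.18) = 1.05 V.
Balancing electrons gives n = 2; the reaction quotient is Q = [Mn²⁺]/[Pb²⁺] = 20.0.
E = E° − (RT/nF) ln Q = 1.05 − (8.314×313)/(2×96485) × (2.996) = 1.050 − 0.040 = 1.010 V.

1.01 V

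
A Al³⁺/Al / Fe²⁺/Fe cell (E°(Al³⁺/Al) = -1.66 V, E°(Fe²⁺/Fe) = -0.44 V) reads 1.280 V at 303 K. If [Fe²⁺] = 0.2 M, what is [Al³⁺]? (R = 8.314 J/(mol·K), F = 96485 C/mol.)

9.1 × 10^-5 M

From the Nernst equation, ln Q = nF(E° − E)/RT = 6×96485×(1.22 − 1.280)/(8.314×303) = -13.788, so Q = 1.03 × 10^-6.
With Q = [Al³⁺]^2/[Fe²⁺]^3 and the known concentrations, [Al³⁺]^2 in the numerator gives [Al³⁺] = 9.1 × 10^-5 M.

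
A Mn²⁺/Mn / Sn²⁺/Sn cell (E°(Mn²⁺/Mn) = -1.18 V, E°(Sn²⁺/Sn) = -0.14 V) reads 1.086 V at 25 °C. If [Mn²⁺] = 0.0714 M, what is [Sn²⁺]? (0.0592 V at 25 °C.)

From the Nernst equation, log Q = n(E° − E)/0.0592 = 2(1.04 − 1.086)/0.0592 = -1.554, so Q = 0.0279.
With Q = [Mn²⁺]/[Sn²⁺] and the known concentrations, [Sn²⁺] in the denominator gives [Sn²⁺] = 2.6 M.

2.6 M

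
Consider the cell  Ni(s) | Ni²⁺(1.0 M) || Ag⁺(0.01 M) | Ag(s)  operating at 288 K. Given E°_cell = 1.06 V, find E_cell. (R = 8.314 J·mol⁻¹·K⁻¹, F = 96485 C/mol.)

0.946 V

Balancing electrons gives n = 2; the reaction quotient is Q = [Ni²⁺]/[Ag⁺]^2 = 1 × 10^4.
E = E° − (RT/nF) ln Q = 1.06 − (8.314×288)/(2×96485) × (9.210) = 1.060 − 0.114 = 0.946 V.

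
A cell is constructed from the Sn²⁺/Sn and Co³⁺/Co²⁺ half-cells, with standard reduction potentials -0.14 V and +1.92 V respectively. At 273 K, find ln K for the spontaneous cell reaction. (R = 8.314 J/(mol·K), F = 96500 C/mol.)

ln K = 175.2

E°_cell = +1.92 − (-0.14) = 2.06 V, with n = 2 electrons transferred.
At equilibrium E = 0, so the Nernst equation gives ln K = nFE°/RT = (2)(96500)(2.06)/((8.314)(273)) = 175.17.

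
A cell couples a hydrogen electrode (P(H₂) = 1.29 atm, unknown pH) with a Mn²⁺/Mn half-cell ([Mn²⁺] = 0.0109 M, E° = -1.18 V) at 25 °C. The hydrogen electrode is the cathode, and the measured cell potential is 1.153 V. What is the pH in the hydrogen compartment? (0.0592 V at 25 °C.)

E°_cell = 1.18 V and n = 2.
log Q = n(E° − E)/0.0592 = 2×(1.18 − 1.153)/0.0592 = 0.912.
With Q = [Mn²⁺]·P(H₂) / [H⁺]^2, solving for [H⁺] gives log[H⁺] = -1.382, so pH = 1.38.

pH = 1.38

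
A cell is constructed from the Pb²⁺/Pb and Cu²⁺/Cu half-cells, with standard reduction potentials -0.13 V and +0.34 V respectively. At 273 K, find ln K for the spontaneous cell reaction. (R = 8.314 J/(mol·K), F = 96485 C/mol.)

ln K = 40.0

E°_cell = +0.34 − (-0.13) = 0.47 V, with n = 2 electrons transferred.
At equilibrium E = 0, so the Nernst equation gives ln K = nFE°/RT = (2)(96485)(0.47)/((8.314)(273)) = 39.96.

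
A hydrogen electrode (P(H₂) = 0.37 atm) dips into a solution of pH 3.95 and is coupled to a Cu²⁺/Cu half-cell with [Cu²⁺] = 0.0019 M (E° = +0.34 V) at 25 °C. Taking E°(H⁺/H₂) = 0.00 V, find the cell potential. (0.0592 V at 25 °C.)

0.48 V

The Cu²⁺/Cu couple is the cathode, so E°_cell = 0.34 V; n = 2.
[H⁺] = 10^(−3.95) = 1.1 × 10^-4 M, and Q = [H⁺]^2 / ([Cu²⁺]·P(H₂)) = 1.79 × 10^-5.
E = E° − (0.0592/2) log Q = 0.34 − (0.0592/2)(-4.747) = 0.481 V.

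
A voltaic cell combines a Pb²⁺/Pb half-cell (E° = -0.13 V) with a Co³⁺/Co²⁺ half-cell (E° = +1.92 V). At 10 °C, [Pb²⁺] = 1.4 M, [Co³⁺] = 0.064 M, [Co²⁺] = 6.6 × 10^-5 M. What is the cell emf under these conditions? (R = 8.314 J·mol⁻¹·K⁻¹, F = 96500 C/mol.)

The Co³⁺/Co²⁺ couple has the higher reduction potential and acts as the cathode, so E°_cell = +1.92 − (-0.13) = 2.05 V.
Balancing electrons gives n = 2; the reaction quotient is Q = [Pb²⁺]·[Co²⁺]^2/[Co³⁺]^2 = 1.49 × 10^-6.
E = E° − (RT/nF) ln Q = 2.05 − (8.314×283)/(2×96500) × (-13.417) = 2.050 + 0.164 = 2.214 V.

2.21 V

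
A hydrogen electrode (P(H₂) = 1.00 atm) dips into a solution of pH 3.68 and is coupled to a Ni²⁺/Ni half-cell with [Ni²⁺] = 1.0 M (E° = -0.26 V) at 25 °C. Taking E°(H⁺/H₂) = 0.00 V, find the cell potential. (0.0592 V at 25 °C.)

0.042 V

The hydrogen couple is the cathode, so E°_cell = 0.26 V; n = 2.
[H⁺] = 10^(−3.68) = 2.1 × 10^-4 M, and Q = [Ni²⁺]·P(H₂) / [H⁺]^2 = 2.29 × 10^7.
E = E° − (0.0592/2) log Q = 0.26 − (0.0592/2)(7.360) = 0.042 V.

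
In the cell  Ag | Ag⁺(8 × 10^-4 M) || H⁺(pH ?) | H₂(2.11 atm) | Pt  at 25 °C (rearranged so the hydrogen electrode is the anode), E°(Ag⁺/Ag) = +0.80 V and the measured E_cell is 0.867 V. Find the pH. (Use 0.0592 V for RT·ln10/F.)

E°_cell = 0.80 V and n = 2.
log Q = n(E° − E)/0.0592 = 2×(0.80 − 0.867)/0.0592 = -2.264.
With Q = [H⁺]^2 / ([Ag⁺]^2·P(H₂)), solving for [H⁺] gives log[H⁺] = -4.067, so pH = 4.07.

pH = 4.07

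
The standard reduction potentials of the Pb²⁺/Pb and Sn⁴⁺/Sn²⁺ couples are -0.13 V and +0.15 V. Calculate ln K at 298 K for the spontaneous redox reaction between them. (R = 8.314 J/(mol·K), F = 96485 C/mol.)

E°_cell = +0.15 − (-0.13) = 0.28 V, with n = 2 electrons transferred.
At equilibrium E = 0, so the Nernst equation gives ln K = nFE°/RT = (2)(96485)(0.28)/((8.314)(298)) = 21.81.

ln K = 21.8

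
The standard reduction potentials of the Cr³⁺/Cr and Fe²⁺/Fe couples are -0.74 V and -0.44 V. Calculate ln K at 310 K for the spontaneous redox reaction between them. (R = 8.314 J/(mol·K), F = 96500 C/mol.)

ln K = 67.4

E°_cell = -0.44 − (-0.74) = 0.30 V, with n = 6 electrons transferred.
At equilibrium E = 0, so the Nernst equation gives ln K = nFE°/RT = (6)(96500)(0.30)/((8.314)(310)) = 67.40.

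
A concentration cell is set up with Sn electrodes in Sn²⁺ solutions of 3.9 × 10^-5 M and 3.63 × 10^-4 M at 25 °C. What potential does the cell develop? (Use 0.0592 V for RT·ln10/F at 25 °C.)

Both half-cells are Sn²⁺/Sn, so E°_cell = 0. The concentrated side is the cathode; the cell reaction moves Sn²⁺ from high to low concentration with n = 2.
Q = [Sn²⁺]_dilute/[Sn²⁺]_conc = 3.9 × 10^-5/3.63 × 10^-4 = 0.107.
E = 0 − (0.0592/2) log Q = −(0.0592/2)(-0.969) = 0.0287 V.

0.029 V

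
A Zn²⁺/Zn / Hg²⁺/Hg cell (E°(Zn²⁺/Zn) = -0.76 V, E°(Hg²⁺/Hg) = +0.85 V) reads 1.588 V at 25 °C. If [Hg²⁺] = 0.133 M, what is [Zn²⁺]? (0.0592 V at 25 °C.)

0.74 M

From the Nernst equation, log Q = n(E° − E)/0.0592 = 2(1.61 − 1.588)/0.0592 = 0.743, so Q = 5.54.
With Q = [Zn²⁺]/[Hg²⁺] and the known concentrations, [Zn²⁺] in the numerator gives [Zn²⁺] = 0.74 M.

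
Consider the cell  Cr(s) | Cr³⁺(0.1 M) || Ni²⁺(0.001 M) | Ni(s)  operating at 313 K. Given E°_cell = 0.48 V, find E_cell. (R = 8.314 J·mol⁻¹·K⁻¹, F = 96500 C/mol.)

0.408 V

Balancing electrons gives n = 6; the reaction quotient is Q = [Cr³⁺]^2/[Ni²⁺]^3 = 1 × 10^7.
E = E° − (RT/nF) ln Q = 0.48 − (8.314×313)/(6×96500) × (16.118) = 0.480 − 0.072 = 0.408 V.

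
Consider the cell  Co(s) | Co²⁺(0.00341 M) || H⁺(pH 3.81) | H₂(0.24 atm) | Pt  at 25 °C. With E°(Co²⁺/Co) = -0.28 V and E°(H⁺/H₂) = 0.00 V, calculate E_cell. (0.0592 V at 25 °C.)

0.15 V

The hydrogen couple is the cathode, so E°_cell = 0.28 V; n = 2.
[H⁺] = 10^(−3.81) = 1.5 × 10^-4 M, and Q = [Co²⁺]·P(H₂) / [H⁺]^2 = 3.41 × 10^4.
E = E° − (0.0592/2) log Q = 0.28 − (0.0592/2)(4.533) = 0.146 V.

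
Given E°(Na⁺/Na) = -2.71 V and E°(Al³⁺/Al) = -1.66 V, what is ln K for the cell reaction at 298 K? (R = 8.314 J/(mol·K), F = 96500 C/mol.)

E°_cell = -1.66 − (-2.71) = 1.05 V, with n = 3 electrons transferred.
At equilibrium E = 0, so the Nernst equation gives ln K = nFE°/RT = (3)(96500)(1.05)/((8.314)(298)) = 122.69.

ln K = 122.7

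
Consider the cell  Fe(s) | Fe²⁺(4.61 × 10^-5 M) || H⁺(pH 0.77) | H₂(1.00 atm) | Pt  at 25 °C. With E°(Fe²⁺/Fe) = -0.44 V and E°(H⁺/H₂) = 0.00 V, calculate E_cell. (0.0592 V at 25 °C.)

0.52 V

The hydrogen couple is the cathode, so E°_cell = 0.44 V; n = 2.
[H⁺] = 10^(−0.77) = 0.17 M, and Q = [Fe²⁺]·P(H₂) / [H⁺]^2 = 0.00160.
E = E° − (0.0592/2) log Q = 0.44 − (0.0592/2)(-2.796) = 0.523 V.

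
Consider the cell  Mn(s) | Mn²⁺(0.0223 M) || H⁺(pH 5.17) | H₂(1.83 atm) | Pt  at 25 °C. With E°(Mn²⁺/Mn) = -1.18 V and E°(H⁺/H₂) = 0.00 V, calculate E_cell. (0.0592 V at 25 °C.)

0.92 V

The hydrogen couple is the cathode, so E°_cell = 1.18 V; n = 2.
[H⁺] = 10^(−5.17) = 6.8 × 10^-6 M, and Q = [Mn²⁺]·P(H₂) / [H⁺]^2 = 8.93 × 10^8.
E = E° − (0.0592/2) log Q = 1.18 − (0.0592/2)(8.951) = 0.915 V.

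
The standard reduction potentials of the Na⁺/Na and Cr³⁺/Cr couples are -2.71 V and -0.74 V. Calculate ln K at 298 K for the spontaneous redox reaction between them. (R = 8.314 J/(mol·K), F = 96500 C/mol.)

ln K = 230.2

E°_cell = -0.74 − (-2.71) = 1.97 V, with n = 3 electrons transferred.
At equilibrium E = 0, so the Nernst equation gives ln K = nFE°/RT = (3)(96500)(1.97)/((8.314)(298)) = 230.19.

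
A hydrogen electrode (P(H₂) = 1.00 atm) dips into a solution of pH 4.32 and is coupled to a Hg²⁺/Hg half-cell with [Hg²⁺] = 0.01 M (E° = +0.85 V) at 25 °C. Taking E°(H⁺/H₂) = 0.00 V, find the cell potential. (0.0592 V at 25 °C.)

The Hg²⁺/Hg couple is the cathode, so E°_cell = 0.85 V; n = 2.
[H⁺] = 10^(−4.32) = 4.8 × 10^-5 M, and Q = [H⁺]^2 / ([Hg²⁺]·P(H₂)) = 2.29 × 10^-7.
E = E° − (0.0592/2) log Q = 0.85 − (0.0592/2)(-6.640) = 1.047 V.

1.05 V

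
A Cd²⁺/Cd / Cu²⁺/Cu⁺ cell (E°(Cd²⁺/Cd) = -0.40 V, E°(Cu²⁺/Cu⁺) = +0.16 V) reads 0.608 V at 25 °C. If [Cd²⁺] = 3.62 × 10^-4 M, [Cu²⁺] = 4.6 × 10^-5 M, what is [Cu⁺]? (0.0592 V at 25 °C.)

From the Nernst equation, log Q = n(E° − E)/0.0592 = 2(0.56 − 0.608)/0.0592 = -1.622, so Q = 0.0239.
With Q = [Cd²⁺]·[Cu⁺]^2/[Cu²⁺]^2 and the known concentrations, [Cu⁺]^2 in the numerator gives [Cu⁺] = 3.7 × 10^-4 M.

3.7 × 10^-4 M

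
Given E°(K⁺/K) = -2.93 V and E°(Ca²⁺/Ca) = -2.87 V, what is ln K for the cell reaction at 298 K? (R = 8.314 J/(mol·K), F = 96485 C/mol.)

ln K = 4.7

E°_cell = -2.87 − (-2.93) = 0.06 V, with n = 2 electrons transferred.
At equilibrium E = 0, so the Nernst equation gives ln K = nFE°/RT = (2)(96485)(0.06)/((8.314)(298)) = 4.67.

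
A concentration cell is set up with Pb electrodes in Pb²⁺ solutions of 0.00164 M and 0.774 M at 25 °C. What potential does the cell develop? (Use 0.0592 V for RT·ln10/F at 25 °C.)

Both half-cells are Pb²⁺/Pb, so E°_cell = 0. The concentrated side is the cathode; the cell reaction moves Pb²⁺ from high to low concentration with n = 2.
Q = [Pb²⁺]_dilute/[Pb²⁺]_conc = 0.00164/0.774 = 0.00212.
E = 0 − (0.0592/2) log Q = −(0.0592/2)(-2.674) = 0.0792 V.

0.079 V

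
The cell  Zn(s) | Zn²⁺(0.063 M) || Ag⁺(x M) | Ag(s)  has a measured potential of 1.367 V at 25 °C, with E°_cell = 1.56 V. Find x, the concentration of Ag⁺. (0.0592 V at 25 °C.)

From the Nernst equation, log Q = n(E° − E)/0.0592 = 2(1.56 − 1.367)/0.0592 = 6.520, so Q = 3.31 × 10^6.
With Q = [Zn²⁺]/[Ag⁺]^2 and the known concentrations, [Ag⁺]^2 in the denominator gives [Ag⁺] = 1.4 × 10^-4 M.

1.4 × 10^-4 M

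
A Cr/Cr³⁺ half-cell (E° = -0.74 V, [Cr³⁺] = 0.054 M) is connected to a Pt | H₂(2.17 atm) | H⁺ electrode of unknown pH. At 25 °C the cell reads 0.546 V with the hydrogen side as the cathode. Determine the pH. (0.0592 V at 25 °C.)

pH = 3.53

E°_cell = 0.74 V and n = 6.
log Q = n(E° − E)/0.0592 = 6×(0.74 − 0.546)/0.0592 = 19.662.
With Q = [Cr³⁺]^2·P(H₂)^3 / [H⁺]^6, solving for [H⁺] gives log[H⁺] = -3.531, so pH = 3.53.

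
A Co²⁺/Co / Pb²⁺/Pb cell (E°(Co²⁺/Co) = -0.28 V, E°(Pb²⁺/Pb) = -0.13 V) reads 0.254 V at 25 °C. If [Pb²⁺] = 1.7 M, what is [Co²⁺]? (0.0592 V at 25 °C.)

From the Nernst equation, log Q = n(E° − E)/0.0592 = 2(0.15 − 0.254)/0.0592 = -3.514, so Q = 3.07 × 10^-4.
With Q = [Co²⁺]/[Pb²⁺] and the known concentrations, [Co²⁺] in the numerator gives [Co²⁺] = 5.2 × 10^-4 M.

5.2 × 10^-4 M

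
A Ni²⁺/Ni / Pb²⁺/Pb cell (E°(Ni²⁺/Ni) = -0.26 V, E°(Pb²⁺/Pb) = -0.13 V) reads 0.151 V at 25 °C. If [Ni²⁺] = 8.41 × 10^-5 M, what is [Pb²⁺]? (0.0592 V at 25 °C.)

From the Nernst equation, log Q = n(E° − E)/0.0592 = 2(0.13 − 0.151)/0.0592 = -0.709, so Q = 0.195.
With Q = [Ni²⁺]/[Pb²⁺] and the known concentrations, [Pb²⁺] in the denominator gives [Pb²⁺] = 4.3 × 10^-4 M.

4.3 × 10^-4 M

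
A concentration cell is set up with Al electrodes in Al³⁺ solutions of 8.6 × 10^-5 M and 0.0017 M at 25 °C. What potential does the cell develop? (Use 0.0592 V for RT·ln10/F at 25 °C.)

0.026 V

Both half-cells are Al³⁺/Al, so E°_cell = 0. The concentrated side is the cathode; the cell reaction moves Al³⁺ from high to low concentration with n = 3.
Q = [Al³⁺]_dilute/[Al³⁺]_conc = 8.6 × 10^-5/0.0017 = 0.0506.
E = 0 − (0.0592/3) log Q = −(0.0592/3)(-1.296) = 0.0256 V.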